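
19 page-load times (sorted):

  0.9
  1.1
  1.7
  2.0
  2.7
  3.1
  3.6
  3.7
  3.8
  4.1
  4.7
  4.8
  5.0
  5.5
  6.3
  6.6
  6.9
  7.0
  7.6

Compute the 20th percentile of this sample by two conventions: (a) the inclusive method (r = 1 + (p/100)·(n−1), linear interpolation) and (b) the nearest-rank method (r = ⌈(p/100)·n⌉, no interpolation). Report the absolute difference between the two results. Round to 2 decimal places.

n = 19.
(a) r = 4.6; between ranks 4 (2.0) and 5 (2.7): 2.42.
(b) the nearest-rank method: rank 4 → 2.
|2.42 − 2| = 0.42.

0.42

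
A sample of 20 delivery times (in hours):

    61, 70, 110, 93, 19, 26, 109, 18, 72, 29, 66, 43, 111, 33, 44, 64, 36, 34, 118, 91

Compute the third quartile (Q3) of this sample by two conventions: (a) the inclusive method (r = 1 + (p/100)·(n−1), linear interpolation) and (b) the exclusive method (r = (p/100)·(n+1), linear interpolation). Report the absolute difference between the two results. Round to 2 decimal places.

1.00

Sorted: 18, 19, 26, 29, 33, 34, 36, 43, 44, 61, 64, 66, 70, 72, 91, 93, 109, 110, 111, 118.
n = 20.
(a) r = 15.25; between ranks 15 (91) and 16 (93): 91.5.
(b) r = 15.75; between ranks 15 (91) and 16 (93): 92.5.
|91.5 − 92.5| = 1.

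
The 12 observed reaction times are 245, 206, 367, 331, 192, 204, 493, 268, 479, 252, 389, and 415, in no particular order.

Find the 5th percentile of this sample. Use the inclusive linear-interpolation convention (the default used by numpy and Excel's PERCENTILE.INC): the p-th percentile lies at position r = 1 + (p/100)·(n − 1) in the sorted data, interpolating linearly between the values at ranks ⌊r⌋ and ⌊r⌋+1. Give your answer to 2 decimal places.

Sorted: 192, 204, 206, 245, 252, 268, 331, 367, 389, 415, 479, 493.
n = 12.
r = 1 + (5/100)·(12 − 1) = 1 + 0.55 = 1.55.
Rank 1 is 192 and rank 2 is 204.
Interpolate: 192 + 0.55·(204 − 192) = 192 + 0.55·12 = 198.6.

198.60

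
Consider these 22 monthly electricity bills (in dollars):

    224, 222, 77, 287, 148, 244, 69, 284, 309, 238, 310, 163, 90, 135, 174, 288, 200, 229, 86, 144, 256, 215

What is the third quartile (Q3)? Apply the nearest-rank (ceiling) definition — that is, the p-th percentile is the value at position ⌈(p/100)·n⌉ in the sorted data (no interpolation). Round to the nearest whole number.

256

Sorted: 69, 77, 86, 90, 135, 144, 148, 163, 174, 200, 215, 222, 224, 229, 238, 244, 256, 284, 287, 288, 309, 310.
n = 22.
Position = ⌈75/100 · 22⌉ = ⌈16.5⌉ = 17.
The value at rank 17 is 256.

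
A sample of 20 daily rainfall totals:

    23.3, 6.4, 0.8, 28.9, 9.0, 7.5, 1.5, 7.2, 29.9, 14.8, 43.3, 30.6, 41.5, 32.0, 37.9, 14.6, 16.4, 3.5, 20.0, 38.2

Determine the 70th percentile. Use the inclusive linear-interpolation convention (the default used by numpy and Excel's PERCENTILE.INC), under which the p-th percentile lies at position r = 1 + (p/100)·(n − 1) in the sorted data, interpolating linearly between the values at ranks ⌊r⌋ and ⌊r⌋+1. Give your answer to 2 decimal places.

30.11

Sorted: 0.8, 1.5, 3.5, 6.4, 7.2, 7.5, 9.0, 14.6, 14.8, 16.4, 20.0, 23.3, 28.9, 29.9, 30.6, 32.0, 37.9, 38.2, 41.5, 43.3.
n = 20.
r = 1 + (70/100)·(20 − 1) = 1 + 13.3 = 14.3.
Rank 14 is 29.9 and rank 15 is 30.6.
Interpolate: 29.9 + 0.3·(30.6 − 29.9) = 29.9 + 0.3·0.7 = 30.11.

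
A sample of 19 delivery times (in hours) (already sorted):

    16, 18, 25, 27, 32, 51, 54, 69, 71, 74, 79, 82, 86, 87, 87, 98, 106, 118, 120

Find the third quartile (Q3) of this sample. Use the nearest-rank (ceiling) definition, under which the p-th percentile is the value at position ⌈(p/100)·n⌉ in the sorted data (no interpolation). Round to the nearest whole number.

n = 19.
Position = ⌈75/100 · 19⌉ = ⌈14.25⌉ = 15.
The value at rank 15 is 87.

87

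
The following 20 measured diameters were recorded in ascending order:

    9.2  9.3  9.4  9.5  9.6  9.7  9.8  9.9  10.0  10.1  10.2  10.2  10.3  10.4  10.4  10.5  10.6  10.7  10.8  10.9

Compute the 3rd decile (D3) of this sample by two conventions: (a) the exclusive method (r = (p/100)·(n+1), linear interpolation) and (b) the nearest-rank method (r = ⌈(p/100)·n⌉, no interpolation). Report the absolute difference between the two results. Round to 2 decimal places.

n = 20.
(a) r = 6.3; between ranks 6 (9.7) and 7 (9.8): 9.73.
(b) the nearest-rank method: rank 6 → 9.7.
|9.73 − 9.7| = 0.03.

0.03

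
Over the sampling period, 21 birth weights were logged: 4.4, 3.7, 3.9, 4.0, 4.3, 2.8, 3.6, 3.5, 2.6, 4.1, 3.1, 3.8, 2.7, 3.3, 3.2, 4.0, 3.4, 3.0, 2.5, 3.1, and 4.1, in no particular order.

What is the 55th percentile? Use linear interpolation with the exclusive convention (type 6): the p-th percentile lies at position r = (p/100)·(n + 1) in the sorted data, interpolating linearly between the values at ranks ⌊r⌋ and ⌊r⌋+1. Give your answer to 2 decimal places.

Sorted: 2.5, 2.6, 2.7, 2.8, 3.0, 3.1, 3.1, 3.2, 3.3, 3.4, 3.5, 3.6, 3.7, 3.8, 3.9, 4.0, 4.0, 4.1, 4.1, 4.3, 4.4.
n = 21.
r = (55/100)·(21 + 1) = 12.1.
Rank 12 is 3.6 and rank 13 is 3.7.
Interpolate: 3.6 + 0.1·(3.7 − 3.6) = 3.6 + 0.1·0.1 = 3.61.

3.61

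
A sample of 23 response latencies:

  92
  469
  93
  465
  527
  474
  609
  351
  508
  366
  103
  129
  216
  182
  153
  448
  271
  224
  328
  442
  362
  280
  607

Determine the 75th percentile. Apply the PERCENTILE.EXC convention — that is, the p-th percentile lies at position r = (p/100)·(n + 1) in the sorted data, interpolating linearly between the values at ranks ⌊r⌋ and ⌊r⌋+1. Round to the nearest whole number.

Sorted: 92, 93, 103, 129, 153, 182, 216, 224, 271, 280, 328, 351, 362, 366, 442, 448, 465, 469, 474, 508, 527, 607, 609.
n = 23.
r = (75/100)·(23 + 1) = 18.
r is an integer, so P75 is the value at rank 18: 469.

469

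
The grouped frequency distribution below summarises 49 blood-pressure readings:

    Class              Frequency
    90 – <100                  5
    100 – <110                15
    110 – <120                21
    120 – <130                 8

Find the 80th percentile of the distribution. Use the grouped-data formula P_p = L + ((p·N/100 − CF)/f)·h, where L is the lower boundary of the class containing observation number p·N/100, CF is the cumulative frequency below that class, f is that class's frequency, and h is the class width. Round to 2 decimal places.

N = 49; target position k = 80/100 · 49 = 39.2.
Cumulative frequencies: 5, 20, 41, 49.
Observation 39.2 falls in the class 110 – <120.
L = 110, CF = 20, f = 21, h = 10.
P80 = 110 + ((39.2 − 20)/21)·10 = 110 + 9.14286 = 119.143.

119.14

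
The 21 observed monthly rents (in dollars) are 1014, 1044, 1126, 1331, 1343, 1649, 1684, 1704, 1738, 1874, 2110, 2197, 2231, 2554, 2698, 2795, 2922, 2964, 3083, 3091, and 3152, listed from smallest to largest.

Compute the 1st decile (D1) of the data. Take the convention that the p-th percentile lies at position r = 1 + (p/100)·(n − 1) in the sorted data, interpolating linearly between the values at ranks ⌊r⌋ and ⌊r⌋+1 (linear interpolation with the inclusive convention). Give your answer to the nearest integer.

1126

n = 21.
r = 1 + (10/100)·(21 − 1) = 1 + 2 = 3.
r is an integer, so P10 is the value at rank 3: 1126.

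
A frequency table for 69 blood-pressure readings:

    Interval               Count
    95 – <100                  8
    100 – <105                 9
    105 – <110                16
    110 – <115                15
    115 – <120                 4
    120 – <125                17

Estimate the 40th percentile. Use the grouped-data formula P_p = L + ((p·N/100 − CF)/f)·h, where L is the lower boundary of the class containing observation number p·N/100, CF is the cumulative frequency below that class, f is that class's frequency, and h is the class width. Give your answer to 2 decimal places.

108.31

N = 69; target position k = 40/100 · 69 = 27.6.
Cumulative frequencies: 8, 17, 33, 48, 52, 69.
Observation 27.6 falls in the class 105 – <110.
L = 105, CF = 17, f = 16, h = 5.
P40 = 105 + ((27.6 − 17)/16)·5 = 105 + 3.3125 = 108.312.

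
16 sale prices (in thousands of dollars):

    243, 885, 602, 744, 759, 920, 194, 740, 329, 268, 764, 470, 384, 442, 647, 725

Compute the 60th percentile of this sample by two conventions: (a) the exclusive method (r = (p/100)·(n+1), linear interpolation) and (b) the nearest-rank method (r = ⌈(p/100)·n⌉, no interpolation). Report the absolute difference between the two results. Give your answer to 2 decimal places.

3.00

Sorted: 194, 243, 268, 329, 384, 442, 470, 602, 647, 725, 740, 744, 759, 764, 885, 920.
n = 16.
(a) r = 10.2; between ranks 10 (725) and 11 (740): 728.
(b) the nearest-rank method: rank 10 → 725.
|728 − 725| = 3.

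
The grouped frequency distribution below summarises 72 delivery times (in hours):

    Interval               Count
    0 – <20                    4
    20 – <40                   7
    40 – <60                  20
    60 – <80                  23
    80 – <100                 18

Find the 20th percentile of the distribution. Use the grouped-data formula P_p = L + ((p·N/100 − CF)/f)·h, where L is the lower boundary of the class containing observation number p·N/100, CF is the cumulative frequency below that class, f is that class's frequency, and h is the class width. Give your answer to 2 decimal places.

N = 72; target position k = 20/100 · 72 = 14.4.
Cumulative frequencies: 4, 11, 31, 54, 72.
Observation 14.4 falls in the class 40 – <60.
L = 40, CF = 11, f = 20, h = 20.
P20 = 40 + ((14.4 − 11)/20)·20 = 40 + 3.4 = 43.4.

43.40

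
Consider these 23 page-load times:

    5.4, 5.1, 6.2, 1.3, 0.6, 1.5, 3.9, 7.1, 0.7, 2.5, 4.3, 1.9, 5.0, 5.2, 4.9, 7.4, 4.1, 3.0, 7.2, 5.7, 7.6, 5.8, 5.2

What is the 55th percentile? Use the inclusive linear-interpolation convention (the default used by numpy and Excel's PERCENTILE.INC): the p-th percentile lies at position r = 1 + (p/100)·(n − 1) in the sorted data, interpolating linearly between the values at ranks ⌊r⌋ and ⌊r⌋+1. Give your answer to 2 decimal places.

5.11

Sorted: 0.6, 0.7, 1.3, 1.5, 1.9, 2.5, 3.0, 3.9, 4.1, 4.3, 4.9, 5.0, 5.1, 5.2, 5.2, 5.4, 5.7, 5.8, 6.2, 7.1, 7.2, 7.4, 7.6.
n = 23.
r = 1 + (55/100)·(23 − 1) = 1 + 12.1 = 13.1.
Rank 13 is 5.1 and rank 14 is 5.2.
Interpolate: 5.1 + 0.1·(5.2 − 5.1) = 5.1 + 0.1·0.1 = 5.11.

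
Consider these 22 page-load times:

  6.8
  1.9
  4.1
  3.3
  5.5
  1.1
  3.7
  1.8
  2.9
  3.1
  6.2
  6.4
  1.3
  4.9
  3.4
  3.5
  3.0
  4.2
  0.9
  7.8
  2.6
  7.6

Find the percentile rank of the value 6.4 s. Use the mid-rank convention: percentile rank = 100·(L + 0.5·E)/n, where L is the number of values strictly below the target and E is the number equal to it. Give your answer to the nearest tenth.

Sorted: 0.9, 1.1, 1.3, 1.8, 1.9, 2.6, 2.9, 3.0, 3.1, 3.3, 3.4, 3.5, 3.7, 4.1, 4.2, 4.9, 5.5, 6.2, 6.4, 6.8, 7.6, 7.8.
Count below 6.4: L = 18; count equal: E = 1; n = 22.
Percentile rank = 100·(18 + 0.5·1)/22 = 100·18.5/22 = 84.09.

84.1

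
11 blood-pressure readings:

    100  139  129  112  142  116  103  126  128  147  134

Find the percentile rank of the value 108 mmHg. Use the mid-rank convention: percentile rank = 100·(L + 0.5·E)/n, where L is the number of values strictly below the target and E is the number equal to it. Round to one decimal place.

Sorted: 100, 103, 112, 116, 126, 128, 129, 134, 139, 142, 147.
Count below 108: L = 2; count equal: E = 0; n = 11.
Percentile rank = 100·(2 + 0.5·0)/11 = 100·2/11 = 18.18.

18.2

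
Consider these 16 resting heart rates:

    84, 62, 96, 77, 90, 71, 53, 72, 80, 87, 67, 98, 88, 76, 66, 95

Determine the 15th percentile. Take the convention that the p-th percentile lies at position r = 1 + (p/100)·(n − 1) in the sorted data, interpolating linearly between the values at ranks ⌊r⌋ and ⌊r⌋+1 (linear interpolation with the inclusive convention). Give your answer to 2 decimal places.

Sorted: 53, 62, 66, 67, 71, 72, 76, 77, 80, 84, 87, 88, 90, 95, 96, 98.
n = 16.
r = 1 + (15/100)·(16 − 1) = 1 + 2.25 = 3.25.
Rank 3 is 66 and rank 4 is 67.
Interpolate: 66 + 0.25·(67 − 66) = 66 + 0.25·1 = 66.25.

66.25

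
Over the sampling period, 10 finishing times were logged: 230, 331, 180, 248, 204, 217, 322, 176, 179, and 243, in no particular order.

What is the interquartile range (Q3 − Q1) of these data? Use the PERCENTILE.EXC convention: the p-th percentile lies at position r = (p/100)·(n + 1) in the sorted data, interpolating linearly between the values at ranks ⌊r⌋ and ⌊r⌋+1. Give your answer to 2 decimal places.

Sorted: 176, 179, 180, 204, 217, 230, 243, 248, 322, 331.
n = 10.
P25: r = 2.75; ranks 2–3 are 179, 180; interpolating gives 179.75.
P75: r = 8.25; ranks 8–9 are 248, 322; interpolating gives 266.5.
Difference: 266.5 − 179.75 = 86.75.

86.75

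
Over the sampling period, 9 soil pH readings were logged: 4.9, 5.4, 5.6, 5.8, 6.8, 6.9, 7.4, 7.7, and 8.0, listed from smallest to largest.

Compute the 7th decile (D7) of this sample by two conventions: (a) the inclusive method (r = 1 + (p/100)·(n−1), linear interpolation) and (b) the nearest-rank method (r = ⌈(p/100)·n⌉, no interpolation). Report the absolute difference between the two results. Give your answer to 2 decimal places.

n = 9.
(a) r = 6.6; between ranks 6 (6.9) and 7 (7.4): 7.2.
(b) the nearest-rank method: rank 7 → 7.4.
|7.2 − 7.4| = 0.2.

0.20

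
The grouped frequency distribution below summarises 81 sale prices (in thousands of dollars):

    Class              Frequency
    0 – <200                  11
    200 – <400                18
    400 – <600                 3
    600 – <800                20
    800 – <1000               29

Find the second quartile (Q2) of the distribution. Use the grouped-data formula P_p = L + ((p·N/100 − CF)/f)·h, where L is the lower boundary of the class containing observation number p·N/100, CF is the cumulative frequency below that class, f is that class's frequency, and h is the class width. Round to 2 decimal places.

N = 81; target position k = 50/100 · 81 = 40.5.
Cumulative frequencies: 11, 29, 32, 52, 81.
Observation 40.5 falls in the class 600 – <800.
L = 600, CF = 32, f = 20, h = 200.
P50 = 600 + ((40.5 − 32)/20)·200 = 600 + 85 = 685.

685.00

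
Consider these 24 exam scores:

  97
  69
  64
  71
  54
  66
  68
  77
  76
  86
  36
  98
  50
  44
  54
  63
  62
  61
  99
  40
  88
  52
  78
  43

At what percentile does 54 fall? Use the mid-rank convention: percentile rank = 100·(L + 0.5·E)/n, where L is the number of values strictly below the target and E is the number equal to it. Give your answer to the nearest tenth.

29.2

Sorted: 36, 40, 43, 44, 50, 52, 54, 54, 61, 62, 63, 64, 66, 68, 69, 71, 76, 77, 78, 86, 88, 97, 98, 99.
Count below 54: L = 6; count equal: E = 2; n = 24.
Percentile rank = 100·(6 + 0.5·2)/24 = 100·7/24 = 29.17.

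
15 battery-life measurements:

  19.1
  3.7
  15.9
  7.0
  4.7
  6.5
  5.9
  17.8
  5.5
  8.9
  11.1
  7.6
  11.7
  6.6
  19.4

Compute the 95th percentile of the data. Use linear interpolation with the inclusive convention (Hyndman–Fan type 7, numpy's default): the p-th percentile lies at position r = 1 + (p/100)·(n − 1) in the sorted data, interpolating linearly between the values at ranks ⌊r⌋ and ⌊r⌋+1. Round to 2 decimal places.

19.19

Sorted: 3.7, 4.7, 5.5, 5.9, 6.5, 6.6, 7.0, 7.6, 8.9, 11.1, 11.7, 15.9, 17.8, 19.1, 19.4.
n = 15.
r = 1 + (95/100)·(15 − 1) = 1 + 13.3 = 14.3.
Rank 14 is 19.1 and rank 15 is 19.4.
Interpolate: 19.1 + 0.3·(19.4 − 19.1) = 19.1 + 0.3·0.3 = 19.19.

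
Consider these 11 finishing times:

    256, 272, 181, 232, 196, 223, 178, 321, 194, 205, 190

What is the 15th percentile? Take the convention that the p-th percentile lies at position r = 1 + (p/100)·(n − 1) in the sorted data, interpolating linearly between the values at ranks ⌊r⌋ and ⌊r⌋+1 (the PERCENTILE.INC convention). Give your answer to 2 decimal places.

185.50

Sorted: 178, 181, 190, 194, 196, 205, 223, 232, 256, 272, 321.
n = 11.
r = 1 + (15/100)·(11 − 1) = 1 + 1.5 = 2.5.
Rank 2 is 181 and rank 3 is 190.
Interpolate: 181 + 0.5·(190 − 181) = 181 + 0.5·9 = 185.5.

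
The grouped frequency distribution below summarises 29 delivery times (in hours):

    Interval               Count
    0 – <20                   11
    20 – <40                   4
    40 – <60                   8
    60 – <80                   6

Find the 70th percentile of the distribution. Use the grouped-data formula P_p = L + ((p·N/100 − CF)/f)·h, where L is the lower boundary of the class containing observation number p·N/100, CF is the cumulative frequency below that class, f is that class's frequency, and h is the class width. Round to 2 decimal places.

N = 29; target position k = 70/100 · 29 = 20.3.
Cumulative frequencies: 11, 15, 23, 29.
Observation 20.3 falls in the class 40 – <60.
L = 40, CF = 15, f = 8, h = 20.
P70 = 40 + ((20.3 − 15)/8)·20 = 40 + 13.25 = 53.25.

53.25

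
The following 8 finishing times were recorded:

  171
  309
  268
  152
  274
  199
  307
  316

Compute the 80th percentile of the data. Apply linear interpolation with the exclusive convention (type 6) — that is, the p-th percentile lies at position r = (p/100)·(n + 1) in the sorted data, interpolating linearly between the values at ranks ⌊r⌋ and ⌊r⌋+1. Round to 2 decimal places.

Sorted: 152, 171, 199, 268, 274, 307, 309, 316.
n = 8.
r = (80/100)·(8 + 1) = 7.2.
Rank 7 is 309 and rank 8 is 316.
Interpolate: 309 + 0.2·(316 − 309) = 309 + 0.2·7 = 310.4.

310.40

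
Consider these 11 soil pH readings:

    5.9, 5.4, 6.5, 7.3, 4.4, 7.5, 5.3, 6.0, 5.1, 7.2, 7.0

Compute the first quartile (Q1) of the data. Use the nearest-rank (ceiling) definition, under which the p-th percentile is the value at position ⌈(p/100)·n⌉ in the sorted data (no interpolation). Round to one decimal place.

Sorted: 4.4, 5.1, 5.3, 5.4, 5.9, 6.0, 6.5, 7.0, 7.2, 7.3, 7.5.
n = 11.
Position = ⌈25/100 · 11⌉ = ⌈2.75⌉ = 3.
The value at rank 3 is 5.3.

5.3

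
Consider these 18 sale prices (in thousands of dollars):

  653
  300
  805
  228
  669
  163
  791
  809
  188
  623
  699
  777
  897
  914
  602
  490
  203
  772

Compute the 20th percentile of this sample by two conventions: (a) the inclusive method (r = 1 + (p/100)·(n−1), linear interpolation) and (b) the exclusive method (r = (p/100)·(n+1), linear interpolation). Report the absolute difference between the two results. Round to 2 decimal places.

Sorted: 163, 188, 203, 228, 300, 490, 602, 623, 653, 669, 699, 772, 777, 791, 805, 809, 897, 914.
n = 18.
(a) r = 4.4; between ranks 4 (228) and 5 (300): 256.8.
(b) r = 3.8; between ranks 3 (203) and 4 (228): 223.
|256.8 − 223| = 33.8.

33.80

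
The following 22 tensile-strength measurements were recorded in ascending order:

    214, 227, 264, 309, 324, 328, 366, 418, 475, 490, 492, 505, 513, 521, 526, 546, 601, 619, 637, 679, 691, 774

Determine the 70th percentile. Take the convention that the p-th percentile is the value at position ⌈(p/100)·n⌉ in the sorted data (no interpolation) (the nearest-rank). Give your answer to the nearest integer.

546

n = 22.
Position = ⌈70/100 · 22⌉ = ⌈15.4⌉ = 16.
The value at rank 16 is 546.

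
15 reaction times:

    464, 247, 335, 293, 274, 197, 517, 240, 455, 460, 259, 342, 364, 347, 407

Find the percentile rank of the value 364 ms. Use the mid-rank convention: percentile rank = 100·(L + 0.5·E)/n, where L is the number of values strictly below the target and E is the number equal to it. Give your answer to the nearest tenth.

Sorted: 197, 240, 247, 259, 274, 293, 335, 342, 347, 364, 407, 455, 460, 464, 517.
Count below 364: L = 9; count equal: E = 1; n = 15.
Percentile rank = 100·(9 + 0.5·1)/15 = 100·9.5/15 = 63.33.

63.3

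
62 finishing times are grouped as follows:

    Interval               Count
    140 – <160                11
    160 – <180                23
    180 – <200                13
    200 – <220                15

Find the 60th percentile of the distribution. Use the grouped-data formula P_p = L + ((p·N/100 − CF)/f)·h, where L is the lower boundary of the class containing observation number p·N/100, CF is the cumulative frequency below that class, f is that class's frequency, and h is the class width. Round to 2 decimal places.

184.92

N = 62; target position k = 60/100 · 62 = 37.2.
Cumulative frequencies: 11, 34, 47, 62.
Observation 37.2 falls in the class 180 – <200.
L = 180, CF = 34, f = 13, h = 20.
P60 = 180 + ((37.2 − 34)/13)·20 = 180 + 4.92308 = 184.923.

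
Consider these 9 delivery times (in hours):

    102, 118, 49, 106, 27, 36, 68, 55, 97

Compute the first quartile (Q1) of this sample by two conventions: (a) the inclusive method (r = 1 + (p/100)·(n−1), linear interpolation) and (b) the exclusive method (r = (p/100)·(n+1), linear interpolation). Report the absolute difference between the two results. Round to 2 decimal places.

6.50

Sorted: 27, 36, 49, 55, 68, 97, 102, 106, 118.
n = 9.
(a) r = 3 → value at rank 3 = 49.
(b) r = 2.5; between ranks 2 (36) and 3 (49): 42.5.
|49 − 42.5| = 6.5.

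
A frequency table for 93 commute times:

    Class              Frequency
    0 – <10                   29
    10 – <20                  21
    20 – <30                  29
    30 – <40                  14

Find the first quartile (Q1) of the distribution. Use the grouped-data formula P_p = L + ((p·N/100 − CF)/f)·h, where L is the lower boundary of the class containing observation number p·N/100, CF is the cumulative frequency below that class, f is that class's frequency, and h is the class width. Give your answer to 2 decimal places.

8.02

N = 93; target position k = 25/100 · 93 = 23.25.
Cumulative frequencies: 29, 50, 79, 93.
Observation 23.25 falls in the class 0 – <10.
L = 0, CF = 0, f = 29, h = 10.
P25 = 0 + ((23.25 − 0)/29)·10 = 0 + 8.01724 = 8.01724.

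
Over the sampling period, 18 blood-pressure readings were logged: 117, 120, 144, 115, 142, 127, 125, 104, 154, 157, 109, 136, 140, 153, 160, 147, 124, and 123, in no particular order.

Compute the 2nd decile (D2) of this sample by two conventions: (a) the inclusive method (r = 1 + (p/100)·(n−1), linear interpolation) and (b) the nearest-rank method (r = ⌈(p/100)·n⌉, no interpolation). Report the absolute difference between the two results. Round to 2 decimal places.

1.20

Sorted: 104, 109, 115, 117, 120, 123, 124, 125, 127, 136, 140, 142, 144, 147, 153, 154, 157, 160.
n = 18.
(a) r = 4.4; between ranks 4 (117) and 5 (120): 118.2.
(b) the nearest-rank method: rank 4 → 117.
|118.2 − 117| = 1.2.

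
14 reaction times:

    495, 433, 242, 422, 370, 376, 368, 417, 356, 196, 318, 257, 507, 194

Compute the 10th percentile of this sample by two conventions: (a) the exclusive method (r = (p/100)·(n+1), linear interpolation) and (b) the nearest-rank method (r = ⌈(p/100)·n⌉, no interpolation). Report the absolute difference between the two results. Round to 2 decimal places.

1.00

Sorted: 194, 196, 242, 257, 318, 356, 368, 370, 376, 417, 422, 433, 495, 507.
n = 14.
(a) r = 1.5; between ranks 1 (194) and 2 (196): 195.
(b) the nearest-rank method: rank 2 → 196.
|195 − 196| = 1.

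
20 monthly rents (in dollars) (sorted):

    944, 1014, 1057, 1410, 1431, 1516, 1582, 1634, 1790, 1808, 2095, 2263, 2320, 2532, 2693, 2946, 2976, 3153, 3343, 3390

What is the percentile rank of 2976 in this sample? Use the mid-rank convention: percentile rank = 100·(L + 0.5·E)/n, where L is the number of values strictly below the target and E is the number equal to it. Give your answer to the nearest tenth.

Count below 2976: L = 16; count equal: E = 1; n = 20.
Percentile rank = 100·(16 + 0.5·1)/20 = 100·16.5/20 = 82.5.

82.5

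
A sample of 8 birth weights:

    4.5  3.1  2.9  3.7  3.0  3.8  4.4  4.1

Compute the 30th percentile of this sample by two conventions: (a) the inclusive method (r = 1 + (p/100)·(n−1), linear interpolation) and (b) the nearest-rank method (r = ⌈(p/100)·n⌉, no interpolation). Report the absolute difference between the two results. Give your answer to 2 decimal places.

0.06

Sorted: 2.9, 3.0, 3.1, 3.7, 3.8, 4.1, 4.4, 4.5.
n = 8.
(a) r = 3.1; between ranks 3 (3.1) and 4 (3.7): 3.16.
(b) the nearest-rank method: rank 3 → 3.1.
|3.16 − 3.1| = 0.06.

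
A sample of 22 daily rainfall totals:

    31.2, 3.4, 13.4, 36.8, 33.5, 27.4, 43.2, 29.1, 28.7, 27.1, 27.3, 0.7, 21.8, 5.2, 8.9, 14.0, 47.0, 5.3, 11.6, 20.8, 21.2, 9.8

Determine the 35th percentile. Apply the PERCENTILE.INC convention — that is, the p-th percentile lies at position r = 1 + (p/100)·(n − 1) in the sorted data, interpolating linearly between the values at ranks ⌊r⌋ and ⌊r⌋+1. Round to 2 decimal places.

Sorted: 0.7, 3.4, 5.2, 5.3, 8.9, 9.8, 11.6, 13.4, 14.0, 20.8, 21.2, 21.8, 27.1, 27.3, 27.4, 28.7, 29.1, 31.2, 33.5, 36.8, 43.2, 47.0.
n = 22.
r = 1 + (35/100)·(22 − 1) = 1 + 7.35 = 8.35.
Rank 8 is 13.4 and rank 9 is 14.0.
Interpolate: 13.4 + 0.35·(14.0 − 13.4) = 13.4 + 0.35·0.6 = 13.61.

13.61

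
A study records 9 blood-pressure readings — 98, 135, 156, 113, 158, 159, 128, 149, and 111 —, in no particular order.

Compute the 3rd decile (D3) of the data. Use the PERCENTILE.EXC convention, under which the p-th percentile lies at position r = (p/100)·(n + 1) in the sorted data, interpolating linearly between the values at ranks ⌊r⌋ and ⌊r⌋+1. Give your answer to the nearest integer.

113

Sorted: 98, 111, 113, 128, 135, 149, 156, 158, 159.
n = 9.
r = (30/100)·(9 + 1) = 3.
r is an integer, so P30 is the value at rank 3: 113.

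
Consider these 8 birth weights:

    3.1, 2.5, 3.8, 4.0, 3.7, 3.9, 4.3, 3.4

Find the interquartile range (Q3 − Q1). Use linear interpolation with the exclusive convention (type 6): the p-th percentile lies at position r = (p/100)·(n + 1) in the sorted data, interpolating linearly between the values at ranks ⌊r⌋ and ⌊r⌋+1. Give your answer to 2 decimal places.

0.80

Sorted: 2.5, 3.1, 3.4, 3.7, 3.8, 3.9, 4.0, 4.3.
n = 8.
P25: r = 2.25; ranks 2–3 are 3.1, 3.4; interpolating gives 3.175.
P75: r = 6.75; ranks 6–7 are 3.9, 4.0; interpolating gives 3.975.
Difference: 3.975 − 3.175 = 0.8.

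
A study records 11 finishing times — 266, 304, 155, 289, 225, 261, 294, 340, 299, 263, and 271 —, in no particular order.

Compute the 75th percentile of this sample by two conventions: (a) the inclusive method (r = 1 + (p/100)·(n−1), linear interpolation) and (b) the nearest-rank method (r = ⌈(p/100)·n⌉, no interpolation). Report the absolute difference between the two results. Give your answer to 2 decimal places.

2.50

Sorted: 155, 225, 261, 263, 266, 271, 289, 294, 299, 304, 340.
n = 11.
(a) r = 8.5; between ranks 8 (294) and 9 (299): 296.5.
(b) the nearest-rank method: rank 9 → 299.
|296.5 − 299| = 2.5.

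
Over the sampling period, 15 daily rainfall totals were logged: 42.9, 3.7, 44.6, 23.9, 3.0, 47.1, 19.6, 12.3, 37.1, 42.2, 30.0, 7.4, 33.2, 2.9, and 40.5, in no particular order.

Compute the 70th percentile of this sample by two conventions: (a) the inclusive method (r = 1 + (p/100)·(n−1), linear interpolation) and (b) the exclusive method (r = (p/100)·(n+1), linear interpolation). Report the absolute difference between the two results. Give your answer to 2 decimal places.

Sorted: 2.9, 3.0, 3.7, 7.4, 12.3, 19.6, 23.9, 30.0, 33.2, 37.1, 40.5, 42.2, 42.9, 44.6, 47.1.
n = 15.
(a) r = 10.8; between ranks 10 (37.1) and 11 (40.5): 39.82.
(b) r = 11.2; between ranks 11 (40.5) and 12 (42.2): 40.84.
|39.82 − 40.84| = 1.02.

1.02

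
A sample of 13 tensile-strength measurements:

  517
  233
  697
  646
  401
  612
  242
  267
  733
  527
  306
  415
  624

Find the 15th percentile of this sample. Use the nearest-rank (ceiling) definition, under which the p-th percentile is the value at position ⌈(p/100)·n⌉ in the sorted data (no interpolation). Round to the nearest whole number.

242

Sorted: 233, 242, 267, 306, 401, 415, 517, 527, 612, 624, 646, 697, 733.
n = 13.
Position = ⌈15/100 · 13⌉ = ⌈1.95⌉ = 2.
The value at rank 2 is 242.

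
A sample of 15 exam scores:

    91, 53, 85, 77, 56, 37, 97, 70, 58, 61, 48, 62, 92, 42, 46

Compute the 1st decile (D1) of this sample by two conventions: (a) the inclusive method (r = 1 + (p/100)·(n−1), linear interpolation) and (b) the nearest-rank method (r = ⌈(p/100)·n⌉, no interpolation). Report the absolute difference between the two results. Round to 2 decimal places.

Sorted: 37, 42, 46, 48, 53, 56, 58, 61, 62, 70, 77, 85, 91, 92, 97.
n = 15.
(a) r = 2.4; between ranks 2 (42) and 3 (46): 43.6.
(b) the nearest-rank method: rank 2 → 42.
|43.6 − 42| = 1.6.

1.60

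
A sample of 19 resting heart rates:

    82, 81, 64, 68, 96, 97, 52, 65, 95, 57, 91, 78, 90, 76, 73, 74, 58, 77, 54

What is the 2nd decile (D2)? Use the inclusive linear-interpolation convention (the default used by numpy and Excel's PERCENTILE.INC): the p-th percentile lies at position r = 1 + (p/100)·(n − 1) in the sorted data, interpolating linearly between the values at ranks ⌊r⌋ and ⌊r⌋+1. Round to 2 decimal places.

Sorted: 52, 54, 57, 58, 64, 65, 68, 73, 74, 76, 77, 78, 81, 82, 90, 91, 95, 96, 97.
n = 19.
r = 1 + (20/100)·(19 − 1) = 1 + 3.6 = 4.6.
Rank 4 is 58 and rank 5 is 64.
Interpolate: 58 + 0.6·(64 − 58) = 58 + 0.6·6 = 61.6.

61.60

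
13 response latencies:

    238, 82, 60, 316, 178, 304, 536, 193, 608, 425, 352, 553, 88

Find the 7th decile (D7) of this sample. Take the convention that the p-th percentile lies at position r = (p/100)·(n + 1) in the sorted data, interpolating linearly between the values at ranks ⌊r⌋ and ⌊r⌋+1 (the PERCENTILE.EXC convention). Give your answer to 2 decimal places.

410.40

Sorted: 60, 82, 88, 178, 193, 238, 304, 316, 352, 425, 536, 553, 608.
n = 13.
r = (70/100)·(13 + 1) = 9.8.
Rank 9 is 352 and rank 10 is 425.
Interpolate: 352 + 0.8·(425 − 352) = 352 + 0.8·73 = 410.4.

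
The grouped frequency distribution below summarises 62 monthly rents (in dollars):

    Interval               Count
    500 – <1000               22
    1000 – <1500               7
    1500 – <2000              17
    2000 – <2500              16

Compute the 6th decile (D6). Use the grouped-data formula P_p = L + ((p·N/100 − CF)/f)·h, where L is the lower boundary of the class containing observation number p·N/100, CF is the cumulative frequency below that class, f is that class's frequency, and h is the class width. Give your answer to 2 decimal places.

N = 62; target position k = 60/100 · 62 = 37.2.
Cumulative frequencies: 22, 29, 46, 62.
Observation 37.2 falls in the class 1500 – <2000.
L = 1500, CF = 29, f = 17, h = 500.
P60 = 1500 + ((37.2 − 29)/17)·500 = 1500 + 241.176 = 1741.18.

1741.18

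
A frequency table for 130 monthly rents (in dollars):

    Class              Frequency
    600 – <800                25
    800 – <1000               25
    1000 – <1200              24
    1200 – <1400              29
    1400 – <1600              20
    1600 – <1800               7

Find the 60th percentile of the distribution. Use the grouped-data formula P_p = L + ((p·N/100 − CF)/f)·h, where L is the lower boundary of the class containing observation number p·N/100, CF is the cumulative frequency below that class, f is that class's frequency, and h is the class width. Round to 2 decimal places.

N = 130; target position k = 60/100 · 130 = 78.
Cumulative frequencies: 25, 50, 74, 103, 123, 130.
Observation 78 falls in the class 1200 – <1400.
L = 1200, CF = 74, f = 29, h = 200.
P60 = 1200 + ((78 − 74)/29)·200 = 1200 + 27.5862 = 1227.59.

1227.59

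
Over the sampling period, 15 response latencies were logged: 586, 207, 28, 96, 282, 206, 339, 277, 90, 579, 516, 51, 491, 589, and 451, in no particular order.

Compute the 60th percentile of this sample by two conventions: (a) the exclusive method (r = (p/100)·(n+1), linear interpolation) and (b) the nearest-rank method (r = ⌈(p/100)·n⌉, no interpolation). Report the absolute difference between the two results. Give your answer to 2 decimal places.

67.20

Sorted: 28, 51, 90, 96, 206, 207, 277, 282, 339, 451, 491, 516, 579, 586, 589.
n = 15.
(a) r = 9.6; between ranks 9 (339) and 10 (451): 406.2.
(b) the nearest-rank method: rank 9 → 339.
|406.2 − 339| = 67.2.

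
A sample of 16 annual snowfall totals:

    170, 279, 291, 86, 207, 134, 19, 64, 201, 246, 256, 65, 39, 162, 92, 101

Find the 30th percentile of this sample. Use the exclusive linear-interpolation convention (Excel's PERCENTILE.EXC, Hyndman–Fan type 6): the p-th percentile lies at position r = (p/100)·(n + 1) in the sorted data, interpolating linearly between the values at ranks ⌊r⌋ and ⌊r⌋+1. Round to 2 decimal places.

86.60

Sorted: 19, 39, 64, 65, 86, 92, 101, 134, 162, 170, 201, 207, 246, 256, 279, 291.
n = 16.
r = (30/100)·(16 + 1) = 5.1.
Rank 5 is 86 and rank 6 is 92.
Interpolate: 86 + 0.1·(92 − 86) = 86 + 0.1·6 = 86.6.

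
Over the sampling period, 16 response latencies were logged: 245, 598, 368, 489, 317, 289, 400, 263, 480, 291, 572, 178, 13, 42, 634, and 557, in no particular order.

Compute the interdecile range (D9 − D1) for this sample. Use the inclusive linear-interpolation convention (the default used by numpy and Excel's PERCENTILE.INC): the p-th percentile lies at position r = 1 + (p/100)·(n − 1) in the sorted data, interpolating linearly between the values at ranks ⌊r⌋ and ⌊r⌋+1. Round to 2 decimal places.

475.00

Sorted: 13, 42, 178, 245, 263, 289, 291, 317, 368, 400, 480, 489, 557, 572, 598, 634.
n = 16.
P10: r = 2.5; ranks 2–3 are 42, 178; interpolating gives 110.
P90: r = 14.5; ranks 14–15 are 572, 598; interpolating gives 585.
Difference: 585 − 110 = 475.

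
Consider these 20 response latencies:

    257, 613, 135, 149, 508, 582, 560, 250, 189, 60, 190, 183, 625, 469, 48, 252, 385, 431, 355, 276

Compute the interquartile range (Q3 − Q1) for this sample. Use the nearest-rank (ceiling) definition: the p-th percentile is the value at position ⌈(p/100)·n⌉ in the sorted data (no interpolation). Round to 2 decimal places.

Sorted: 48, 60, 135, 149, 183, 189, 190, 250, 252, 257, 276, 355, 385, 431, 469, 508, 560, 582, 613, 625.
n = 20.
P25: rank ⌈25/100·20⌉ = 5 → 183.
P75: rank ⌈75/100·20⌉ = 15 → 469.
Difference: 469 − 183 = 286.

286.00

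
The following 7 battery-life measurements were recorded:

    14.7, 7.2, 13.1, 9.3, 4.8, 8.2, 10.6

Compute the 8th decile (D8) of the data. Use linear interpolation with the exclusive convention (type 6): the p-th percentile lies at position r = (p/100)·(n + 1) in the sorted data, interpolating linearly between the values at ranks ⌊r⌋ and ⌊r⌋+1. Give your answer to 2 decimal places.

Sorted: 4.8, 7.2, 8.2, 9.3, 10.6, 13.1, 14.7.
n = 7.
r = (80/100)·(7 + 1) = 6.4.
Rank 6 is 13.1 and rank 7 is 14.7.
Interpolate: 13.1 + 0.4·(14.7 − 13.1) = 13.1 + 0.4·1.6 = 13.74.

13.74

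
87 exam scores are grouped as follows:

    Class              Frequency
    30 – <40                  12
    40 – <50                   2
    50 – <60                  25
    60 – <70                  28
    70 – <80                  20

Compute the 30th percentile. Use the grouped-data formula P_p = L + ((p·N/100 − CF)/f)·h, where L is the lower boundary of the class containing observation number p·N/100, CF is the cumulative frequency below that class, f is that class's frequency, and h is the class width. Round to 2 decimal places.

N = 87; target position k = 30/100 · 87 = 26.1.
Cumulative frequencies: 12, 14, 39, 67, 87.
Observation 26.1 falls in the class 50 – <60.
L = 50, CF = 14, f = 25, h = 10.
P30 = 50 + ((26.1 − 14)/25)·10 = 50 + 4.84 = 54.84.

54.84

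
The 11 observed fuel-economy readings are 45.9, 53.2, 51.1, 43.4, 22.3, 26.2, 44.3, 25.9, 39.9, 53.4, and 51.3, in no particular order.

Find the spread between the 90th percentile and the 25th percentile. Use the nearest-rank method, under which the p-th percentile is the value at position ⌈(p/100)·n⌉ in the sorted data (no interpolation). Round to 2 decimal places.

Sorted: 22.3, 25.9, 26.2, 39.9, 43.4, 44.3, 45.9, 51.1, 51.3, 53.2, 53.4.
n = 11.
P25: rank ⌈25/100·11⌉ = 3 → 26.2.
P90: rank ⌈90/100·11⌉ = 10 → 53.2.
Difference: 53.2 − 26.2 = 27.

27.00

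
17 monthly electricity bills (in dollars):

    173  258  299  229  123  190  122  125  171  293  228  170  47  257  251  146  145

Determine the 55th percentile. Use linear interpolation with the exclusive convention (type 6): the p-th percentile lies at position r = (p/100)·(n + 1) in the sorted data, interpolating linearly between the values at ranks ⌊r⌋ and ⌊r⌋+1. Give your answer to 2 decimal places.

Sorted: 47, 122, 123, 125, 145, 146, 170, 171, 173, 190, 228, 229, 251, 257, 258, 293, 299.
n = 17.
r = (55/100)·(17 + 1) = 9.9.
Rank 9 is 173 and rank 10 is 190.
Interpolate: 173 + 0.9·(190 − 173) = 173 + 0.9·17 = 188.3.

188.30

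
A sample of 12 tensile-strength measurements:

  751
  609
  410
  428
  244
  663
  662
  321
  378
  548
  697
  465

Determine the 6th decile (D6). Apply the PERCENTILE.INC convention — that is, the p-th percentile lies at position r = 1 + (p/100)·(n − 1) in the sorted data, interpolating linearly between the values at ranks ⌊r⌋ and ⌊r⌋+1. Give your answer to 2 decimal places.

584.60

Sorted: 244, 321, 378, 410, 428, 465, 548, 609, 662, 663, 697, 751.
n = 12.
r = 1 + (60/100)·(12 − 1) = 1 + 6.6 = 7.6.
Rank 7 is 548 and rank 8 is 609.
Interpolate: 548 + 0.6·(609 − 548) = 548 + 0.6·61 = 584.6.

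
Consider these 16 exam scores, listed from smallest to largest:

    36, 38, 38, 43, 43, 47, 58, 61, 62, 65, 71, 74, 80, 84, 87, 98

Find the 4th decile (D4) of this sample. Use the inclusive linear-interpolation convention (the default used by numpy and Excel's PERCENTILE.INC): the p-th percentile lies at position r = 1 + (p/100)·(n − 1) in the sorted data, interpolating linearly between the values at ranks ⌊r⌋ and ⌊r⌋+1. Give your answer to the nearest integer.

58

n = 16.
r = 1 + (40/100)·(16 − 1) = 1 + 6 = 7.
r is an integer, so P40 is the value at rank 7: 58.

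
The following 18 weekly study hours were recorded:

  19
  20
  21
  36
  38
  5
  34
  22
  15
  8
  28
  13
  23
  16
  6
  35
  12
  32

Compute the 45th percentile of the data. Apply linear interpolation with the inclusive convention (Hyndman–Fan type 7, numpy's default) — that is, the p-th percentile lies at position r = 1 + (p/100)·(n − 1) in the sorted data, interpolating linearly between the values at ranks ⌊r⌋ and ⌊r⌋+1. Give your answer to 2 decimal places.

Sorted: 5, 6, 8, 12, 13, 15, 16, 19, 20, 21, 22, 23, 28, 32, 34, 35, 36, 38.
n = 18.
r = 1 + (45/100)·(18 − 1) = 1 + 7.65 = 8.65.
Rank 8 is 19 and rank 9 is 20.
Interpolate: 19 + 0.65·(20 − 19) = 19 + 0.65·1 = 19.65.

19.65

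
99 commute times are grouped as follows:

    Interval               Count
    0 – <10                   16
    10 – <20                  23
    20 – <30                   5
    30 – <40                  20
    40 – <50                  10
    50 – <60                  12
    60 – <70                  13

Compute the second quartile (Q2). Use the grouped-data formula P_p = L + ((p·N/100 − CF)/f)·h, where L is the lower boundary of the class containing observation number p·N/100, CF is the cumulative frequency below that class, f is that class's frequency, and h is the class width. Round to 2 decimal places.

32.75

N = 99; target position k = 50/100 · 99 = 49.5.
Cumulative frequencies: 16, 39, 44, 64, 74, 86, 99.
Observation 49.5 falls in the class 30 – <40.
L = 30, CF = 44, f = 20, h = 10.
P50 = 30 + ((49.5 − 44)/20)·10 = 30 + 2.75 = 32.75.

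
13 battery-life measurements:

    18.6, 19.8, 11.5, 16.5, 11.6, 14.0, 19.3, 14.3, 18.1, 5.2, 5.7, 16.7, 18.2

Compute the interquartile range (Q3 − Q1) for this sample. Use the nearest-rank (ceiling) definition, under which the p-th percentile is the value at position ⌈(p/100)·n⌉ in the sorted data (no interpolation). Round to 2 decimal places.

Sorted: 5.2, 5.7, 11.5, 11.6, 14.0, 14.3, 16.5, 16.7, 18.1, 18.2, 18.6, 19.3, 19.8.
n = 13.
P25: rank ⌈25/100·13⌉ = 4 → 11.6.
P75: rank ⌈75/100·13⌉ = 10 → 18.2.
Difference: 18.2 − 11.6 = 6.6.

6.60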